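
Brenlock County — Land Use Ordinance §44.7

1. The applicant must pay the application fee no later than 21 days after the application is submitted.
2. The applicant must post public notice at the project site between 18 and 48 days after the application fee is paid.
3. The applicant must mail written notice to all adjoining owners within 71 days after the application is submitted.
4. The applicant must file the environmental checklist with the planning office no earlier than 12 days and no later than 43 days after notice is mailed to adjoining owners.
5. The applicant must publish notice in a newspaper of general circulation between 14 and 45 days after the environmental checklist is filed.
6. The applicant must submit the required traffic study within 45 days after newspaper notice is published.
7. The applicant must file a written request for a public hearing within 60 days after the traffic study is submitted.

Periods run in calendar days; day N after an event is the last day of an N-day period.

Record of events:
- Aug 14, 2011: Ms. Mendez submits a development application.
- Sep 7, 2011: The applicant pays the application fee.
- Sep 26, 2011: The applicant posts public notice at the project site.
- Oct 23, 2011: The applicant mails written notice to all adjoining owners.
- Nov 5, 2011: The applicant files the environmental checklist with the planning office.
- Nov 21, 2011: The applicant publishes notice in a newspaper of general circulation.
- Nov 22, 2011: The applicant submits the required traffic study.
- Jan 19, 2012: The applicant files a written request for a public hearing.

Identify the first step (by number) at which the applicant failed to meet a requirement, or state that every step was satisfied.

Step 1 — counting 21 days from Aug 14, 2011 (when the application is submitted) gives a deadline of Sep 4, 2011; Sep 7, 2011 misses that deadline by 3 days.

Step 1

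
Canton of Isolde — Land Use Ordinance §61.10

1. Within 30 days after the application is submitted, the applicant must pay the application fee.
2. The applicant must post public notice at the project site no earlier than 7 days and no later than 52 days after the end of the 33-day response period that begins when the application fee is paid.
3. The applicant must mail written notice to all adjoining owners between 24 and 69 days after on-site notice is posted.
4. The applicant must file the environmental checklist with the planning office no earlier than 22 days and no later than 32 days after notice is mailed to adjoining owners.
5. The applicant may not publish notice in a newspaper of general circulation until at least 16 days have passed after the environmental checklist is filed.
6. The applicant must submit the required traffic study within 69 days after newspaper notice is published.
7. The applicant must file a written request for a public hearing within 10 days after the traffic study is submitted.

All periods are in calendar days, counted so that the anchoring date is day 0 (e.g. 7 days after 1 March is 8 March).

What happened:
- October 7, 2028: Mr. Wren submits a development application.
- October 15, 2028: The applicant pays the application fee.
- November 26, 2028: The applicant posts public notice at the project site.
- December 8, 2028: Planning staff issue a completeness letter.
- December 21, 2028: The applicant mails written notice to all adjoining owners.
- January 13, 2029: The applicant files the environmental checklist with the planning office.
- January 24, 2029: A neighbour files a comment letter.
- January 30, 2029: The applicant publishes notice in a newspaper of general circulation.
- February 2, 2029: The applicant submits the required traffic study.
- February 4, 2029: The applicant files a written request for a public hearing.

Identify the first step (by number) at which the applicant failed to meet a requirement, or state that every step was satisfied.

(1) due by October 7, 2028 + 30 days = November 6, 2028; completed October 15, 2028, before the deadline.
(2) the permitted window runs from November 17, 2028 + 7 = November 24, 2028 to November 17, 2028 + 52 = January 8, 2029; November 26, 2028 falls inside that range.
(3) the permitted window runs from November 26, 2028 + 24 = December 20, 2028 to November 26, 2028 + 69 = February 3, 2029; done December 21, 2028, which is between those dates.
(4) the permitted window runs from December 21, 2028 + 22 = January 12, 2029 to December 21, 2028 + 32 = January 22, 2029; done January 13, 2029, which is between those dates.
(5) permitted from January 13, 2029 + 16 days = January 29, 2029 onward; January 30, 2029 is on or after that date.
(6) due by January 30, 2029 + 69 days = April 9, 2029; February 2, 2029 is within that limit.
(7) due by February 2, 2029 + 10 days = February 12, 2029; done February 4, 2029 — timely.

None — every step was satisfied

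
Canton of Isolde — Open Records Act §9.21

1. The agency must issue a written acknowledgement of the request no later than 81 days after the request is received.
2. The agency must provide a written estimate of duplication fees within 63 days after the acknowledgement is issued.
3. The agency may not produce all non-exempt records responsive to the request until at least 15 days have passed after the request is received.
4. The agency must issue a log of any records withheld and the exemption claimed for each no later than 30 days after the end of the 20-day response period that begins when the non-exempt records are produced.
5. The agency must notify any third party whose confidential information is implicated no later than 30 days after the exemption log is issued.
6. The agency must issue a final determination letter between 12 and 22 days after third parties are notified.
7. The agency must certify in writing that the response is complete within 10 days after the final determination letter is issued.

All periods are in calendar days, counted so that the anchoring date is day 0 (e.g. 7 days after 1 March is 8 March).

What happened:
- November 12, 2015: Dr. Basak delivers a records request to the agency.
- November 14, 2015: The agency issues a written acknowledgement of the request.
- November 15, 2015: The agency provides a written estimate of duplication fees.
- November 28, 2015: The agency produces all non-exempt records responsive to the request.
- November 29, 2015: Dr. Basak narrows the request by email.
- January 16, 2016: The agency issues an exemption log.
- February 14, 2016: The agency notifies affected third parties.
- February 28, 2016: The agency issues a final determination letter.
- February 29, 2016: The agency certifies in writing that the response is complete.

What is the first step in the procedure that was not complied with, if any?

Step 1: 81 days after November 12, 2015 (when the request is received) is February 1, 2016; done November 14, 2015 — timely.
Step 2: 63 days after November 14, 2015 (when the acknowledgement is issued) is January 16, 2016; done November 15, 2015 — timely.
Step 3: the earliest permitted date is 15 days after November 12, 2015 (when the request is received), i.e. November 27, 2015; done November 28, 2015 — permitted.
Step 4: 30 days after December 18, 2015 (end of the 20-day response period, which began when the non-exempt records are produced on November 28, 2015) is January 17, 2016; done January 16, 2016 — timely.
Step 5: 30 days after January 16, 2016 (when the exemption log is issued) is February 15, 2016; completed February 14, 2016, before the deadline.
Step 6: the window is 12–22 days after February 14, 2016 (when third parties are notified), so February 26, 2016 through March 7, 2016; done February 28, 2016 — within the window.
Step 7: 10 days after February 28, 2016 (when the final determination letter is issued) is March 9, 2016; done February 29, 2016 — timely.

None — every step was satisfied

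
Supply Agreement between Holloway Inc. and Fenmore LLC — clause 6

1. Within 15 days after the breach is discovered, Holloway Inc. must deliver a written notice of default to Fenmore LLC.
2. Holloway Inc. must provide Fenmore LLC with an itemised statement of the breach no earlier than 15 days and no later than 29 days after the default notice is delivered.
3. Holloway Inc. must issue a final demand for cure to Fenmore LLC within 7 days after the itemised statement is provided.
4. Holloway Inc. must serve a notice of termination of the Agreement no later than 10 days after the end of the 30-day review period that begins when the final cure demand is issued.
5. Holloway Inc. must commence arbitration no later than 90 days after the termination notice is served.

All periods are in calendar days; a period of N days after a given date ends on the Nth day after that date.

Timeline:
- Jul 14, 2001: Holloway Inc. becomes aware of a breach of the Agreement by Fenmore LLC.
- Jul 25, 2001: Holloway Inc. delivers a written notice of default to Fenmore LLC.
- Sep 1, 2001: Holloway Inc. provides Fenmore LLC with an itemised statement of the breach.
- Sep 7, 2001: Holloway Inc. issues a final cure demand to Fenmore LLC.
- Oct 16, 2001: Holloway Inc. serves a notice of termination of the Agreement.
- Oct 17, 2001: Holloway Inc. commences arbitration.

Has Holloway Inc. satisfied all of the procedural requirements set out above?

Step 1 — counting 15 days from Jul 14, 2001 (when the breach is discovered) gives a deadline of Jul 29, 2001; Jul 25, 2001 is within that limit.
Step 2 — 15 and 29 days from Jul 25, 2001 (when the default notice is delivered) are Aug 9, 2001 and Aug 23, 2001 respectively; Sep 1, 2001 is 9 days past the end of the window.
Later steps need not be reached.

No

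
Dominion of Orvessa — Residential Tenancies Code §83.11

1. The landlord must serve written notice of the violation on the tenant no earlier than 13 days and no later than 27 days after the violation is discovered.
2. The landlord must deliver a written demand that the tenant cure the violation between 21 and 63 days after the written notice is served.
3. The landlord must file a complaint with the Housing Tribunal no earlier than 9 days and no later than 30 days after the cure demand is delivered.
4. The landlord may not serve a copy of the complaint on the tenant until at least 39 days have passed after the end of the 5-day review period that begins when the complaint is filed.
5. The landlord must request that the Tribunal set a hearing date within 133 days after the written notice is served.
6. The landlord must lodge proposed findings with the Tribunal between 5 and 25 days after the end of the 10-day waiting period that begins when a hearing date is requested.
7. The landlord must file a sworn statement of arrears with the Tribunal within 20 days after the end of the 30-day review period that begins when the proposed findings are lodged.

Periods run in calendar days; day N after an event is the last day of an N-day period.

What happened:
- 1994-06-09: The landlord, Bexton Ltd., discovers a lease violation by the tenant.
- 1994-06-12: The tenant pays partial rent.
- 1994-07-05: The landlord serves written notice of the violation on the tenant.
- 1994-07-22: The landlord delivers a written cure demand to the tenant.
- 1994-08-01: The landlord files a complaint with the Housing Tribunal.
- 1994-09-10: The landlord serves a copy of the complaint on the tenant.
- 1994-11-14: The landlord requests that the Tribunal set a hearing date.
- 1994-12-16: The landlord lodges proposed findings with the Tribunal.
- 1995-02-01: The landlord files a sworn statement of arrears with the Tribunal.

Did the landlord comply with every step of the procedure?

(1) the permitted window runs from 1994-06-09 + 13 = 1994-06-22 to 1994-06-09 + 27 = 1994-07-06; done 1994-07-05 — within the window.
(2) the permitted window runs from 1994-07-05 + 21 = 1994-07-26 to 1994-07-05 + 63 = 1994-09-06; done 1994-07-22 — 4 days before the window opened.

No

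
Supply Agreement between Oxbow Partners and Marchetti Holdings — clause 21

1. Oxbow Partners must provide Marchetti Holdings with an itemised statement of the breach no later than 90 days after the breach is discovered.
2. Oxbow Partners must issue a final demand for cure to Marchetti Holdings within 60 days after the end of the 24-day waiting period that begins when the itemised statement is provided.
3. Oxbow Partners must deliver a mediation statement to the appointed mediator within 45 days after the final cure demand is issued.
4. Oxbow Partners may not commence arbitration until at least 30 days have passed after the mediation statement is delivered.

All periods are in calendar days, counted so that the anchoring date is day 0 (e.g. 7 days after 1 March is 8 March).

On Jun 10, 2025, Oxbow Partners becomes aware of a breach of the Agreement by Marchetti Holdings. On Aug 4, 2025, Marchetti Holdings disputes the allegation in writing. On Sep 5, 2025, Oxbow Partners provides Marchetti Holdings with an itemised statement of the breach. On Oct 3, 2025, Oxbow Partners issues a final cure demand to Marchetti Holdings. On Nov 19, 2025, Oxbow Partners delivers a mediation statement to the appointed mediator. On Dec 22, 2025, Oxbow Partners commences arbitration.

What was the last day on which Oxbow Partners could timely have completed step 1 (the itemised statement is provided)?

Step 1 runs from Jun 10, 2025, when the breach is discovered. 90 days after Jun 10, 2025 is Sep 8, 2025.

Sep 8, 2025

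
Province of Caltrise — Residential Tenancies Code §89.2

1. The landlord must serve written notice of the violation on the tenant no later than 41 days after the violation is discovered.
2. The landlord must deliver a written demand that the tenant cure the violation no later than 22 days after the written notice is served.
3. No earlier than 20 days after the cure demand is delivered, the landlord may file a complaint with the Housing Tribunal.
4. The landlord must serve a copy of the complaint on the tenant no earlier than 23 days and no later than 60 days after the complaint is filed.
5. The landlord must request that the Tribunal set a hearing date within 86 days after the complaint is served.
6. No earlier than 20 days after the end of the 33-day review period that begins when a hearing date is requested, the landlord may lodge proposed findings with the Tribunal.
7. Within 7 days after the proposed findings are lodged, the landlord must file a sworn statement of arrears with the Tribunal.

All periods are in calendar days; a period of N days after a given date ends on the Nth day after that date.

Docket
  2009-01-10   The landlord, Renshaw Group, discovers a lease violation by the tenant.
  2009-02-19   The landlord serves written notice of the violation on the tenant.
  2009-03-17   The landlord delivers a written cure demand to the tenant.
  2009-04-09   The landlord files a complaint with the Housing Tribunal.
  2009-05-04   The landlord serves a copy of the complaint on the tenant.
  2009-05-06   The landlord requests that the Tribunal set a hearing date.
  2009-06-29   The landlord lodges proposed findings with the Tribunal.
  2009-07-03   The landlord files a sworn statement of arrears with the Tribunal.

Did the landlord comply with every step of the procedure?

Step 1 — counting 41 days from 2009-01-10 (when the violation is discovered) gives a deadline of 2009-02-20; 2009-02-19 is within that limit.
Step 2 — counting 22 days from 2009-02-19 (when the written notice is served) gives a deadline of 2009-03-13; done 2009-03-17 — 4 days late.

No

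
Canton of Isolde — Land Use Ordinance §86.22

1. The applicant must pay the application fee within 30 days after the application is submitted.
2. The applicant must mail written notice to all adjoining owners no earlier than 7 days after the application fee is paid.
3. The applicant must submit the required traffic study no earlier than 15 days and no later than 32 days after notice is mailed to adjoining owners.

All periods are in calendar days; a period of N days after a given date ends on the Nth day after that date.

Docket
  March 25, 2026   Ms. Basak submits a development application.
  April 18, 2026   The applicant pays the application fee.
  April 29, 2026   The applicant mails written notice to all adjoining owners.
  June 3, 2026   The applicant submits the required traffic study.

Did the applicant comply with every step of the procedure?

No

Step 1: 30 days after March 25, 2026 (when the application is submitted) is April 24, 2026; completed April 18, 2026, before the deadline.
Step 2: the earliest permitted date is 7 days after April 18, 2026 (when the application fee is paid), i.e. April 25, 2026; April 29, 2026 is on or after that date.
Step 3: the window is 15–32 days after April 29, 2026 (when notice is mailed to adjoining owners), so May 14, 2026 through May 31, 2026; June 3, 2026 is 3 days past the end of the window.
That is the first point of non-compliance.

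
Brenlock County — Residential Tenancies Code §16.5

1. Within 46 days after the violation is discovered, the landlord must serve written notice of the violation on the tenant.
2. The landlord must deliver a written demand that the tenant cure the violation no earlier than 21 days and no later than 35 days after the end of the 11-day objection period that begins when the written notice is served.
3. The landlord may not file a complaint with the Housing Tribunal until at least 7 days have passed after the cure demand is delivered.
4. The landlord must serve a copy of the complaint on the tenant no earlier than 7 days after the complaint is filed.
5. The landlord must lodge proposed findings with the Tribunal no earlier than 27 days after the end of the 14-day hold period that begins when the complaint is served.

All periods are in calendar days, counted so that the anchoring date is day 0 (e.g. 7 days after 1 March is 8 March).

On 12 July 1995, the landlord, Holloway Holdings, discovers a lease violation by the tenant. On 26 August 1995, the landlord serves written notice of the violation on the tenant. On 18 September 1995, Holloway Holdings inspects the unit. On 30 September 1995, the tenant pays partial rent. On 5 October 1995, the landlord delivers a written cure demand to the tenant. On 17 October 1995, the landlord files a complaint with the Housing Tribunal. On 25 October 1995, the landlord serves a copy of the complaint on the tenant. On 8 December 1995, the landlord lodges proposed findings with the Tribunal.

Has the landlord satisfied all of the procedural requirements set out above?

Yes

(1) due by 12 July 1995 + 46 days = 27 August 1995; 26 August 1995 is within that limit.
(2) the permitted window runs from 6 September 1995 + 21 = 27 September 1995 to 6 September 1995 + 35 = 11 October 1995; done 5 October 1995 — within the window.
(3) permitted from 5 October 1995 + 7 days = 12 October 1995 onward; done 17 October 1995, after the minimum wait.
(4) permitted from 17 October 1995 + 7 days = 24 October 1995 onward; done 25 October 1995 — permitted.
(5) permitted from 8 November 1995 + 27 days = 5 December 1995 onward; done 8 December 1995, after the minimum wait.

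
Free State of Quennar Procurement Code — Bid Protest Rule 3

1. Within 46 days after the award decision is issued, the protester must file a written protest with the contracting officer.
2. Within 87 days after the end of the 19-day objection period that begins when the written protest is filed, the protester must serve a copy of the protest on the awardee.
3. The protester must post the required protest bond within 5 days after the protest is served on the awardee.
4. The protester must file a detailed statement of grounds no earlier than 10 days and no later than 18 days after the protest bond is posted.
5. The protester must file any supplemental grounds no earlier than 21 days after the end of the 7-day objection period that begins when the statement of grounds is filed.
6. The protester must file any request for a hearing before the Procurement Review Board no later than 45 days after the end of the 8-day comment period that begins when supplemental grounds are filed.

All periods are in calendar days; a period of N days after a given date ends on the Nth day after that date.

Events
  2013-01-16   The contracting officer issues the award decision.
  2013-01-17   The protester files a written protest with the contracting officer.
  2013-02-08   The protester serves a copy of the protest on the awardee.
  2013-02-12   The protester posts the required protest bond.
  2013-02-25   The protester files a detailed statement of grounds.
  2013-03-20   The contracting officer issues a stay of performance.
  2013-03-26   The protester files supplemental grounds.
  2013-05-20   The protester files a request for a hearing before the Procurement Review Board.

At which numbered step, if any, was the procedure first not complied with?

Step 1 — counting 46 days from 2013-01-16 (when the award decision is issued) gives a deadline of 2013-03-03; done 2013-01-17 — timely.
Step 2 — counting 87 days from 2013-02-05 (end of the 19-day objection period, which began when the written protest is filed on 2013-01-17) gives a deadline of 2013-05-03; completed 2013-02-08, before the deadline.
Step 3 — counting 5 days from 2013-02-08 (when the protest is served on the awardee) gives a deadline of 2013-02-13; done 2013-02-12 — timely.
Step 4 — 10 and 18 days from 2013-02-12 (when the protest bond is posted) are 2013-02-22 and 2013-03-02 respectively; done 2013-02-25, which is between those dates.
Step 5 — must wait 21 days from 2013-03-04 (end of the 7-day objection period, which began when the statement of grounds is filed on 2013-02-25), so not before 2013-03-25; 2013-03-26 is on or after that date.
Step 6 — counting 45 days from 2013-04-03 (end of the 8-day comment period, which began when supplemental grounds are filed on 2013-03-26) gives a deadline of 2013-05-18; 2013-05-20 misses that deadline by 2 days.
Later steps need not be reached.

Step 6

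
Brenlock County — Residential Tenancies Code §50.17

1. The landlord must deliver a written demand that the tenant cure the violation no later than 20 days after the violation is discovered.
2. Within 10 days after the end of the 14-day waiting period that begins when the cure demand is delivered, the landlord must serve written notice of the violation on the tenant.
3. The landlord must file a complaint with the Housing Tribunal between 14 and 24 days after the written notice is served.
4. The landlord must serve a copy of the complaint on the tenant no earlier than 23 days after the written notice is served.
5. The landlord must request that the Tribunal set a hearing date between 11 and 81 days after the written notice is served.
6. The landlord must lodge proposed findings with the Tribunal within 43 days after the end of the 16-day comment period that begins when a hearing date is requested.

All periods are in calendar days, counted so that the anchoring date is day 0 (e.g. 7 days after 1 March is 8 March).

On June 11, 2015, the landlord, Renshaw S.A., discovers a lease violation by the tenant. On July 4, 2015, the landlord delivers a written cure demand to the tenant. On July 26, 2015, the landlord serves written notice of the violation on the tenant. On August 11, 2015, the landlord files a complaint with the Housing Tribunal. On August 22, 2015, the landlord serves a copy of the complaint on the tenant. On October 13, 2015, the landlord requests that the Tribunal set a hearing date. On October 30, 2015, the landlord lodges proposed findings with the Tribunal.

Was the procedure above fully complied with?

No

Step 1 — counting 20 days from June 11, 2015 (when the violation is discovered) gives a deadline of July 1, 2015; July 4, 2015 misses that deadline by 3 days.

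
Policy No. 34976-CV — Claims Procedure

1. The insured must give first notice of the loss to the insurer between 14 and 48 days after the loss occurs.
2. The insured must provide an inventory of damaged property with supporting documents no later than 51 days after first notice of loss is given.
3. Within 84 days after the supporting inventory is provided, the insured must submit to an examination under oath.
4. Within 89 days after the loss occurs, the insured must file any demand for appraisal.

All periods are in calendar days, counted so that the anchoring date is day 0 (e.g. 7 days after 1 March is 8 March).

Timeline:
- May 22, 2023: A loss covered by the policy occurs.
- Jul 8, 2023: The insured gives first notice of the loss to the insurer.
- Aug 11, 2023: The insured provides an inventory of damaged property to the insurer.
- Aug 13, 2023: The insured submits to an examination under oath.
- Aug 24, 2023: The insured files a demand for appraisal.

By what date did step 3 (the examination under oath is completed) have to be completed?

Step 3 runs from Aug 11, 2023, when the supporting inventory is provided. 84 days after Aug 11, 2023 is Nov 3, 2023.

Nov 3, 2023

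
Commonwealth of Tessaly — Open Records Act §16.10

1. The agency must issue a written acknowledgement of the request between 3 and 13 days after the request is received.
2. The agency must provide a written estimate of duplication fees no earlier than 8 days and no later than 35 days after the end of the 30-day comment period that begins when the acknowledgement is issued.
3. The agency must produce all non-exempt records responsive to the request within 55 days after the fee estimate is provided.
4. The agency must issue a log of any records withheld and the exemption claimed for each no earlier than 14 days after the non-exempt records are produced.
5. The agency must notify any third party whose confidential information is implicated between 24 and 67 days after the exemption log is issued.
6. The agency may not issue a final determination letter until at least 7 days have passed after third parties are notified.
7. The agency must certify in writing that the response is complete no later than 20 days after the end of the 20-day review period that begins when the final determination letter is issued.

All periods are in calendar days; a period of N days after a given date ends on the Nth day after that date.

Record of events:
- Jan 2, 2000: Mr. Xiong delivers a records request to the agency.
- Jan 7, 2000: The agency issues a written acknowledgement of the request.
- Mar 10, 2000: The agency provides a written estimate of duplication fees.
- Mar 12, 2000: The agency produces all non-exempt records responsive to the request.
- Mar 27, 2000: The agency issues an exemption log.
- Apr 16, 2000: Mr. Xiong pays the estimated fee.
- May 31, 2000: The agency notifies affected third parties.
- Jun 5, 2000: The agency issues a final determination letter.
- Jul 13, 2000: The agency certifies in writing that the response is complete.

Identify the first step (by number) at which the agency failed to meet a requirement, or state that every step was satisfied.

Step 6

Step 1 — 3 and 13 days from Jan 2, 2000 (when the request is received) are Jan 5, 2000 and Jan 15, 2000 respectively; done Jan 7, 2000, which is between those dates.
Step 2 — 8 and 35 days from Feb 6, 2000 (end of the 30-day comment period, which began when the acknowledgement is issued on Jan 7, 2000) are Feb 14, 2000 and Mar 12, 2000 respectively; Mar 10, 2000 falls inside that range.
Step 3 — counting 55 days from Mar 10, 2000 (when the fee estimate is provided) gives a deadline of May 4, 2000; done Mar 12, 2000 — timely.
Step 4 — must wait 14 days from Mar 12, 2000 (when the non-exempt records are produced), so not before Mar 26, 2000; done Mar 27, 2000, after the minimum wait.
Step 5 — 24 and 67 days from Mar 27, 2000 (when the exemption log is issued) are Apr 20, 2000 and Jun 2, 2000 respectively; May 31, 2000 falls inside that range.
Step 6 — must wait 7 days from May 31, 2000 (when third parties are notified), so not before Jun 7, 2000; done Jun 5, 2000 — 2 days too early.
The procedure was therefore not followed at step 6.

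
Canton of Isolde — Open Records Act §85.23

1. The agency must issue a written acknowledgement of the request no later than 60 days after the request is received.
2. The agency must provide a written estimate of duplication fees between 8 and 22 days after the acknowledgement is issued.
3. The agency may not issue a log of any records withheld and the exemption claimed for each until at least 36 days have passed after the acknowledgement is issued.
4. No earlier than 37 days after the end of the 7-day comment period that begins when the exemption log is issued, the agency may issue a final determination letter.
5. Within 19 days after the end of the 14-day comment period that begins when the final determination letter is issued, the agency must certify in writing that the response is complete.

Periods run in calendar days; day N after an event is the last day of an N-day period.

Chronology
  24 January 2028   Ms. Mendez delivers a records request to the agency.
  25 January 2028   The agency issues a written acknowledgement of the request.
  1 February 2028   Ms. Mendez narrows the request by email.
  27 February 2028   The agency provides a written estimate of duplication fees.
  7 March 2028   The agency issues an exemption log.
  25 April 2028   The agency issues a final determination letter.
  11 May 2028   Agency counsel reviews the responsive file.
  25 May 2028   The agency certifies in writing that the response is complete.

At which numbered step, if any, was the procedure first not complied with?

Step 2

Step 1 — counting 60 days from 24 January 2028 (when the request is received) gives a deadline of 24 March 2028; completed 25 January 2028, before the deadline.
Step 2 — 8 and 22 days from 25 January 2028 (when the acknowledgement is issued) are 2 February 2028 and 16 February 2028 respectively; done 27 February 2028 — 11 days after the window closed.
No need to go further; step 2 was not satisfied.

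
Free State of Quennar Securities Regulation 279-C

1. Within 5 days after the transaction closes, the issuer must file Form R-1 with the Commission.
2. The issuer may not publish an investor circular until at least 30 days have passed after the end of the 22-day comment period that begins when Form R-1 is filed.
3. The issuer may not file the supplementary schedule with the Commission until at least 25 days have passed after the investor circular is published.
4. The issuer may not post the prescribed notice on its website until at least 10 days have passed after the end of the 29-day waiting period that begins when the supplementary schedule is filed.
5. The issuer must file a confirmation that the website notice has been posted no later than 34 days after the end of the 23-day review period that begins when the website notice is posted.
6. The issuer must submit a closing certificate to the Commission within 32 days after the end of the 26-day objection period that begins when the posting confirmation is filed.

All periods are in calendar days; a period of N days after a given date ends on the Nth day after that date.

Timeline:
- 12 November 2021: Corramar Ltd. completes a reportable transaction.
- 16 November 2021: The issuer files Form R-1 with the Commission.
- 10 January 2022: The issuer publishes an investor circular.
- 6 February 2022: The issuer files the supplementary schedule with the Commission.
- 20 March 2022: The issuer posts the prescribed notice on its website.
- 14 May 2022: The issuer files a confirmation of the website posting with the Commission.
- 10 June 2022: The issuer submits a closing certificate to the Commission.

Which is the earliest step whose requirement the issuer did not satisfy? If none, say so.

Step 1 — counting 5 days from 12 November 2021 (when the transaction closes) gives a deadline of 17 November 2021; completed 16 November 2021, before the deadline.
Step 2 — must wait 30 days from 8 December 2021 (end of the 22-day comment period, which began when Form R-1 is filed on 16 November 2021), so not before 7 January 2022; 10 January 2022 is on or after that date.
Step 3 — must wait 25 days from 10 January 2022 (when the investor circular is published), so not before 4 February 2022; done 6 February 2022 — permitted.
Step 4 — must wait 10 days from 7 March 2022 (end of the 29-day waiting period, which began when the supplementary schedule is filed on 6 February 2022), so not before 17 March 2022; 20 March 2022 is on or after that date.
Step 5 — counting 34 days from 12 April 2022 (end of the 23-day review period, which began when the website notice is posted on 20 March 2022) gives a deadline of 16 May 2022; done 14 May 2022 — timely.
Step 6 — counting 32 days from 9 June 2022 (end of the 26-day objection period, which began when the posting confirmation is filed on 14 May 2022) gives a deadline of 11 July 2022; 10 June 2022 is within that limit.

None — every step was satisfied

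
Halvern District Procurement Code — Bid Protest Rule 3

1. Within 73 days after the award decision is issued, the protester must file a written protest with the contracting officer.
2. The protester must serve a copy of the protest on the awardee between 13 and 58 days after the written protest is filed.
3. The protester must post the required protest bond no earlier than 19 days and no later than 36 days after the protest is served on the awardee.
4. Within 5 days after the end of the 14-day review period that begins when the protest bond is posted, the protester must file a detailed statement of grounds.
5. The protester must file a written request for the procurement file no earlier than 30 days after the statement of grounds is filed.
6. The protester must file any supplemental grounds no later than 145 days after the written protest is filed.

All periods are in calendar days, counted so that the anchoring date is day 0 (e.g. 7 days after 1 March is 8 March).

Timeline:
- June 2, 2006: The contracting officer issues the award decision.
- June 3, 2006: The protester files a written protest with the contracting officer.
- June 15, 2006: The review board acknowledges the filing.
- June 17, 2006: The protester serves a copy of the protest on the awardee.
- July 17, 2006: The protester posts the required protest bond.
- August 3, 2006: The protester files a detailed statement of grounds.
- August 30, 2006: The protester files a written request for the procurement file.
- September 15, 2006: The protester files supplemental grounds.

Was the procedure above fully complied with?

No

(1) due by June 2, 2006 + 73 days = August 14, 2006; completed June 3, 2006, before the deadline.
(2) the permitted window runs from June 3, 2006 + 13 = June 16, 2006 to June 3, 2006 + 58 = July 31, 2006; done June 17, 2006, which is between those dates.
(3) the permitted window runs from June 17, 2006 + 19 = July 6, 2006 to June 17, 2006 + 36 = July 23, 2006; done July 17, 2006, which is between those dates.
(4) due by July 31, 2006 + 5 days = August 5, 2006; August 3, 2006 is within that limit.
(5) permitted from August 3, 2006 + 30 days = September 2, 2006 onward; August 30, 2006 is 3 days before the earliest permitted date.
That is the first point of non-compliance.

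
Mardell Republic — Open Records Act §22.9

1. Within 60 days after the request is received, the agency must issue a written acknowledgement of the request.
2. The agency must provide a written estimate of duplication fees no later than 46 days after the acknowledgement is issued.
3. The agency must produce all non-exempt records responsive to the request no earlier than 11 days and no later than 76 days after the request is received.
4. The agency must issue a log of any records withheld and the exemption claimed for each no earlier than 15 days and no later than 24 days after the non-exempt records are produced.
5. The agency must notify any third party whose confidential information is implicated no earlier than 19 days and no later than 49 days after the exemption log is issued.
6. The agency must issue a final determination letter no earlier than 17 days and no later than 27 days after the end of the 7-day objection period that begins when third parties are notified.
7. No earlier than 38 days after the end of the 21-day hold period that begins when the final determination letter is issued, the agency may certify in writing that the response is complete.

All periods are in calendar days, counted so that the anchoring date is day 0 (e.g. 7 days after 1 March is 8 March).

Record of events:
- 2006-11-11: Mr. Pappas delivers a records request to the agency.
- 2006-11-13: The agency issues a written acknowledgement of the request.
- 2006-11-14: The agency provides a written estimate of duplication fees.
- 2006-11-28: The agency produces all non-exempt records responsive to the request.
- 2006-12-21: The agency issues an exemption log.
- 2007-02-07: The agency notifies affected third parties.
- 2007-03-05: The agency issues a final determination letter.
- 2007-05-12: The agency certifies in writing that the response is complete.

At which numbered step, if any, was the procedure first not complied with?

None — every step was satisfied

Step 1 — counting 60 days from 2006-11-11 (when the request is received) gives a deadline of 2007-01-10; completed 2006-11-13, before the deadline.
Step 2 — counting 46 days from 2006-11-13 (when the acknowledgement is issued) gives a deadline of 2006-12-29; 2006-11-14 is within that limit.
Step 3 — 11 and 76 days from 2006-11-11 (when the request is received) are 2006-11-22 and 2007-01-26 respectively; done 2006-11-28 — within the window.
Step 4 — 15 and 24 days from 2006-11-28 (when the non-exempt records are produced) are 2006-12-13 and 2006-12-22 respectively; done 2006-12-21, which is between those dates.
Step 5 — 19 and 49 days from 2006-12-21 (when the exemption log is issued) are 2007-01-09 and 2007-02-08 respectively; done 2007-02-07, which is between those dates.
Step 6 — 17 and 27 days from 2007-02-14 (end of the 7-day objection period, which began when third parties are notified on 2007-02-07) are 2007-03-03 and 2007-03-13 respectively; 2007-03-05 falls inside that range.
Step 7 — must wait 38 days from 2007-03-26 (end of the 21-day hold period, which began when the final determination letter is issued on 2007-03-05), so not before 2007-05-03; done 2007-05-12 — permitted.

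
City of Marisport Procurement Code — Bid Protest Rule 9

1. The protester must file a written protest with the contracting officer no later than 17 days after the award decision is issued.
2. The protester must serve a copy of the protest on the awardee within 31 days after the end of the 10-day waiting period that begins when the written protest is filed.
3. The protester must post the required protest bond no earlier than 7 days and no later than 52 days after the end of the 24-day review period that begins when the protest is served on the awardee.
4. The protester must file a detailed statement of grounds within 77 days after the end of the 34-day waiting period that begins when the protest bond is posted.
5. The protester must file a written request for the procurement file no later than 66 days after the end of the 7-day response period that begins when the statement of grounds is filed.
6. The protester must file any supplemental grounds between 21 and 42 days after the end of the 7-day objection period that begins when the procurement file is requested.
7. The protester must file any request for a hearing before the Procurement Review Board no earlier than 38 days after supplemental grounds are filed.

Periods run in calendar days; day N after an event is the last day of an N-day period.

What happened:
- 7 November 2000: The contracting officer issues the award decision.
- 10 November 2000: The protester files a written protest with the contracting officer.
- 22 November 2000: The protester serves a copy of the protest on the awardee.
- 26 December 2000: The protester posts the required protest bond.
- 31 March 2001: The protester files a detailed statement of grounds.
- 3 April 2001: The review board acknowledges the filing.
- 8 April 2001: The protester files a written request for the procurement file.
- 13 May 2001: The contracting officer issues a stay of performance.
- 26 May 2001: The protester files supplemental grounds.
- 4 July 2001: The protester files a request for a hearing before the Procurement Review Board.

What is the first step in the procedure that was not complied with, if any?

None — every step was satisfied

Step 1: 17 days after 7 November 2000 (when the award decision is issued) is 24 November 2000; 10 November 2000 is within that limit.
Step 2: 31 days after 20 November 2000 (end of the 10-day waiting period, which began when the written protest is filed on 10 November 2000) is 21 December 2000; completed 22 November 2000, before the deadline.
Step 3: the window is 7–52 days after 16 December 2000 (end of the 24-day review period, which began when the protest is served on the awardee on 22 November 2000), so 23 December 2000 through 6 February 2001; 26 December 2000 falls inside that range.
Step 4: 77 days after 29 January 2001 (end of the 34-day waiting period, which began when the protest bond is posted on 26 December 2000) is 16 April 2001; 31 March 2001 is within that limit.
Step 5: 66 days after 7 April 2001 (end of the 7-day response period, which began when the statement of grounds is filed on 31 March 2001) is 12 June 2001; completed 8 April 2001, before the deadline.
Step 6: the window is 21–42 days after 15 April 2001 (end of the 7-day objection period, which began when the procurement file is requested on 8 April 2001), so 6 May 2001 through 27 May 2001; done 26 May 2001, which is between those dates.
Step 7: the earliest permitted date is 38 days after 26 May 2001 (when supplemental grounds are filed), i.e. 3 July 2001; done 4 July 2001 — permitted.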